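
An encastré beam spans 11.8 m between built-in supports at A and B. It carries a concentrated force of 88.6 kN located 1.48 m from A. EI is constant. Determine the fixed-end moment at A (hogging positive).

M_A = 100.3 kN·m

Release both end moments; the primary structure is a simply-supported span AB with redundants M_A and M_B.
End rotations of the released simple span under the applied load (×1/EI):
  at A: point load 88.6 at a = 1.48: Pab(L + b)/(6LEI) = 422.8/EI
  at B: point load 88.6 at a = 1.48: Pab(L + a)/(6LEI) = 253.8/EI
  θ_A0 = 422.8/EI,  θ_B0 = 253.8/EI
Flexibility coefficients: a unit moment at one end gives L/(3EI) there and L/(6EI) at the far end, so f₁₁ = f₂₂ = 3.933/EI and f₁₂ = f₂₁ = 1.967/EI.
Compatibility — zero rotation at each built-in end:
  3.933 M_A + 1.967 M_B = 422.8
  1.967 M_A + 3.933 M_B = 253.8
Solving the pair gives M_A = 100.3 kN·m and M_B = 14.38 kN·m (hogging).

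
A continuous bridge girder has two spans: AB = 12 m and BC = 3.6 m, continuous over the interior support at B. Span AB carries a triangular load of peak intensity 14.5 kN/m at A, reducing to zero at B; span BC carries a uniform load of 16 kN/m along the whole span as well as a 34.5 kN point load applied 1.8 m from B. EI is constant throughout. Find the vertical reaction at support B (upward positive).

R_B = 113 kN

Insert a hinge at B; M_B is the redundant, and each span becomes simply supported.
Discontinuity in slope at B on the released structure — sum the simple-span end rotations:
  span AB: triangular load, peak 14.5: 7w₀L³/(360EI) = 487.2/EI
  span BC: UDL 16: wL³/(24EI) = 31.1/EI
  span BC: point load 34.5 at a = 1.8: Pab(L + b)/(6LEI) = 27.95/EI
  relative rotation θ_0 = (487.2 + 59.05)/EI = 546.2/EI
A unit hogging moment at B produces rotation L₁/(3EI) + L₂/(3EI) = 5.2/EI.
Compatibility: M_B·(L₁+L₂)/(3EI) = θ_0, giving M_B = 105 kN·m (hogging).
Span AB, ΣM about A with M_B applied at B: R_B^{AB}·12 = 348 + 105, so R_B^{AB} = 37.75 kN and R_A = 87 − 37.75 = 49.25 kN.
Span BC, ΣM about C: R_B^{BC}·3.6 = 165.8 + 105, so R_B^{BC} = 75.23 kN and R_C = 92.1 − 75.23 = 16.87 kN.
R_B = 37.75 + 75.23 = 113 kN.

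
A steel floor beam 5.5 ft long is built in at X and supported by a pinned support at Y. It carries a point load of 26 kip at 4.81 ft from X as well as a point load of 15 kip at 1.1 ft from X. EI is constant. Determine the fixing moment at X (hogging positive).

Take the reaction at Y as the redundant and release it; the primary structure is a cantilever fixed at X.
Downward deflection at the released point Y due to the loads:
  point load 26 at a = 4.81: Pa²(3L − a)/(6EI) = 1172/EI
  point load 15 at a = 1.1: Pa²(3L − a)/(6EI) = 46.59/EI
  δ_0 = 1219/EI
Tip deflection under a unit load at Y: L³/(3EI) = 55.46/EI.
Compatibility at Y: δ_0 − R_Y·δ_{YY} = 0, so R_Y = 1219/55.46 = 21.97 kip.
Moment equilibrium about X: M_X = Σ(load moments about X) − R_Y·L = 141.6 − 21.97×5.5 = 20.71 kip·ft.

M_X = 20.71 kip·ft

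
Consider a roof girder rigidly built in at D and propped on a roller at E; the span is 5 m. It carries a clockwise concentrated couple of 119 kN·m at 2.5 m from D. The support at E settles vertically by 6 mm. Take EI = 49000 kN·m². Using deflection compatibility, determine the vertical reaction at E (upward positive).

R_E = 19.72 kN

Remove the prop at E; the released (primary) structure is a cantilever built in at D.
Primary-structure tip deflection at E by superposition:
  clockwise couple 119 at a = 2.5: M₀a(2L − a)/(2EI) = 1116/EI
Flexibility coefficient — unit upward force at E: δ_{EE} = L³/(3EI) = 41.67/EI.
With EI = 49000 kN·m²: δ_0 = 0.022768 m and δ_{EE} = 0.00085 m/kN.
Compatibility — the beam at E must follow the support down by 0.006 m: δ_0 − R_E·δ_{EE} = 0.006, so R_E = (0.022768 − 0.006)/0.00085 = 19.72 kN.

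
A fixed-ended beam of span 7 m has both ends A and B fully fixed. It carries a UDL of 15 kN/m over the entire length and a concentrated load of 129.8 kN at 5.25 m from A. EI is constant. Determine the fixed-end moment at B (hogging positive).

M_B = 189 kN·m

Release both end moments; the primary structure is a simply-supported span AB with redundants M_A and M_B.
Simple-span end rotations at A and B under the given loads:
  at A: UDL 15: wL³/(24EI) = 214.4/EI
  at B: UDL 15: wL³/(24EI) = 214.4/EI
  at A: point load 129.8 at a = 5.25: Pab(L + b)/(6LEI) = 248.4/EI
  at B: point load 129.8 at a = 5.25: Pab(L + a)/(6LEI) = 347.8/EI
  θ_A0 = 462.8/EI,  θ_B0 = 562.2/EI
Flexibility coefficients: a unit moment at one end gives L/(3EI) there and L/(6EI) at the far end, so f₁₁ = f₂₂ = 2.333/EI and f₁₂ = f₂₁ = 1.167/EI.
Compatibility — zero rotation at each built-in end:
  2.333 M_A + 1.167 M_B = 462.8
  1.167 M_A + 2.333 M_B = 562.2
Solving the pair gives M_A = 103.8 kN·m and M_B = 189 kN·m (hogging).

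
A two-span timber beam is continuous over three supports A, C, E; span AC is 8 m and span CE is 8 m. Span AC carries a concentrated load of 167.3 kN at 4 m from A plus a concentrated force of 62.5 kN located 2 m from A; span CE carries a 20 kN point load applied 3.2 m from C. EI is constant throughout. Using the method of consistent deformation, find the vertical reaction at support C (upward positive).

R_C = 153.8 kN

Take M_C as the redundant. Released structure: two simple spans AC and CE with a hinge at C.
End slopes at the hinge C, treating each span as simply supported:
  span AC: point load 167.3 at a = 4: Pab(L + a)/(6LEI) = 669.2/EI
  span AC: point load 62.5 at a = 2: Pab(L + a)/(6LEI) = 156.2/EI
  span CE: point load 20 at a = 3.2: Pab(L + b)/(6LEI) = 81.92/EI
  relative rotation θ_0 = (825.5 + 81.92)/EI = 907.4/EI
A unit hogging moment at C produces rotation L₁/(3EI) + L₂/(3EI) = 5.333/EI.
Compatibility: M_C·(L₁+L₂)/(3EI) = θ_0, giving M_C = 170.1 kN·m (hogging).
Span AC, ΣM about A with M_C applied at C: R_C^{AC}·8 = 794.2 + 170.1, so R_C^{AC} = 120.5 kN and R_A = 229.8 − 120.5 = 109.3 kN.
Span CE, ΣM about E: R_C^{CE}·8 = 96 + 170.1, so R_C^{CE} = 33.27 kN and R_E = 20 − 33.27 = -13.27 kN.
R_C = 120.5 + 33.27 = 153.8 kN.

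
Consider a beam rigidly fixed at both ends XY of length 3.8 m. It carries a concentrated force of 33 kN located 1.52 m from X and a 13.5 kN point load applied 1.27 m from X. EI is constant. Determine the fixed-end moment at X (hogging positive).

Take the two fixed-end moments M_X, M_Y as redundants; the released structure is the simple span XY.
End rotations of the released simple span under the applied load (×1/EI):
  at X: point load 33 at a = 1.52: Pab(L + b)/(6LEI) = 30.5/EI
  at Y: point load 33 at a = 1.52: Pab(L + a)/(6LEI) = 26.69/EI
  at X: point load 13.5 at a = 1.27: Pab(L + b)/(6LEI) = 12.04/EI
  at Y: point load 13.5 at a = 1.27: Pab(L + a)/(6LEI) = 9.646/EI
  θ_X0 = 42.54/EI,  θ_Y0 = 36.33/EI
Flexibility coefficients: a unit moment at one end gives L/(3EI) there and L/(6EI) at the far end, so f₁₁ = f₂₂ = 1.267/EI and f₁₂ = f₂₁ = 0.6333/EI.
Compatibility — zero rotation at each built-in end:
  1.267 M_X + 0.6333 M_Y = 42.54
  0.6333 M_X + 1.267 M_Y = 36.33
Solving the pair gives M_X = 25.66 kN·m and M_Y = 15.85 kN·m (hogging).

M_X = 25.66 kN·m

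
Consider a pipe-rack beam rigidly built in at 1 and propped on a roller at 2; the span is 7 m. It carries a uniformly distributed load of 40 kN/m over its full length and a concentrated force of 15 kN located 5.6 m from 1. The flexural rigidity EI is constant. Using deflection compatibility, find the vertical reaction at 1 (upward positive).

Release the roller at 2. Primary structure: cantilever fixed at 1.
Free-end deflection of the primary structure under the applied loading (downward +):
  UDL 40: wL⁴/(8EI) = 12005/EI
  point load 15 at a = 5.6: Pa²(3L − a)/(6EI) = 1207/EI
  δ_0 = 13212/EI
Tip deflection under a unit load at 2: L³/(3EI) = 114.3/EI.
Compatibility at 2: δ_0 − R_2·δ_{22} = 0, so R_2 = 13212/114.3 = 115.6 kN.
Vertical equilibrium: R_1 = ΣP − R_2 = 295 − 115.6 = 179.4 kN.

R_1 = 179.4 kN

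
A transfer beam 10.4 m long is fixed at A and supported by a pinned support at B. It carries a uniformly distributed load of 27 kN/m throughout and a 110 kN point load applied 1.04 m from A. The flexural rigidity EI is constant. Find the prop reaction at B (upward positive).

R_B = 106.9 kN

Take the reaction at B as the redundant and release it; the primary structure is a cantilever fixed at A.
Downward deflection at the released point B due to the loads:
  UDL 27: wL⁴/(8EI) = 39483/EI
  point load 110 at a = 1.04: Pa²(3L − a)/(6EI) = 598.1/EI
  δ_0 = 40081/EI
Flexibility coefficient — unit upward force at B: δ_{BB} = L³/(3EI) = 375/EI.
The prop prevents deflection at B: R_B = δ_0/δ_{BB} = 40081/375 = 106.9 kN.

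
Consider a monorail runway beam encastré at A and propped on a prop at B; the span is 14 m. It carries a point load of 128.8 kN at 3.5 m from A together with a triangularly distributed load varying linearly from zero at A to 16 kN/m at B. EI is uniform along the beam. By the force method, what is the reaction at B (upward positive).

R_B = 72.67 kN

Remove the prop at B; the released (primary) structure is a cantilever built in at A.
Deflection at B on the released cantilever, summing each load's contribution:
  point load 128.8 at a = 3.5: Pa²(3L − a)/(6EI) = 10124/EI
  triangular load, peak 16 at the free end: 11w₀L⁴/(120EI) = 56343/EI
  δ_0 = 66468/EI
Tip deflection under a unit load at B: L³/(3EI) = 914.7/EI.
The prop prevents deflection at B: R_B = δ_0/δ_{BB} = 66468/914.7 = 72.67 kN.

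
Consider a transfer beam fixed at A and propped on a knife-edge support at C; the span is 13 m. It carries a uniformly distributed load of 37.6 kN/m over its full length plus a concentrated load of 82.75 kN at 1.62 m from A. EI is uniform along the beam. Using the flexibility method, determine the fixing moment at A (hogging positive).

Release the roller at C. Primary structure: cantilever fixed at A.
Deflection at C on the released cantilever, summing each load's contribution:
  UDL 37.6: wL⁴/(8EI) = 134237/EI
  point load 82.75 at a = 1.62: Pa²(3L − a)/(6EI) = 1353/EI
  δ_0 = 135590/EI
Tip deflection under a unit load at C: L³/(3EI) = 732.3/EI.
The prop prevents deflection at C: R_C = δ_0/δ_{CC} = 135590/732.3 = 185.1 kN.
Moment equilibrium about A: M_A = Σ(load moments about A) − R_C·L = 3311 − 185.1×13 = 904.3 kN·m.

M_A = 904.3 kN·m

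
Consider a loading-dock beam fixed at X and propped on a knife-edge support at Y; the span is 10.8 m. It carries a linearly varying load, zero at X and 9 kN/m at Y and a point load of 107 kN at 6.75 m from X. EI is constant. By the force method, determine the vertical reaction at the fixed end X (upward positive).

Take the reaction at Y as the redundant and release it; the primary structure is a cantilever fixed at X.
Primary-structure tip deflection at Y by superposition:
  triangular load, peak 9 at the free end: 11w₀L⁴/(120EI) = 11224/EI
  point load 107 at a = 6.75: Pa²(3L − a)/(6EI) = 20841/EI
  δ_0 = 32065/EI
Tip deflection under a unit load at Y: L³/(3EI) = 419.9/EI.
The prop prevents deflection at Y: R_Y = δ_0/δ_{YY} = 32065/419.9 = 76.36 kN.
Vertical equilibrium: R_X = ΣP − R_Y = 155.6 − 76.36 = 79.24 kN.

R_X = 79.24 kN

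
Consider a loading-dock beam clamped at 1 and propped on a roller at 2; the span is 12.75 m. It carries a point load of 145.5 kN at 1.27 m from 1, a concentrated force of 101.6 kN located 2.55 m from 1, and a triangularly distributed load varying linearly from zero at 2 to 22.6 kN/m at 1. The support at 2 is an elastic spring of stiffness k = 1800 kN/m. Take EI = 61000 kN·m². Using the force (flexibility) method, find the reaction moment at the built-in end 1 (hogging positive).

Choose R_2 as the redundant. The primary structure is the cantilever fixed at 1.
Free-end deflection of the primary structure under the applied loading (downward +):
  point load 145.5 at a = 1.27: Pa²(3L − a)/(6EI) = 1446/EI
  point load 101.6 at a = 2.55: Pa²(3L − a)/(6EI) = 3931/EI
  triangular load, peak 22.6 at the fixed end: w₀L⁴/(30EI) = 19908/EI
  δ_0 = 25285/EI
Flexibility coefficient — unit upward force at 2: δ_{22} = L³/(3EI) = 690.9/EI.
With EI = 61000 kN·m²: δ_0 = 0.41451 m and δ_{22} = 0.011326 m/kN.
Compatibility — the spring shortens by R_2/k under the reaction it provides: δ_0 − R_2·δ_{22} = R_2/k. With 1/k = 0.000556 m/kN, R_2 = δ_0 / (δ_{22} + 1/k) = 0.41451 / (0.011326 + 0.000556) = 34.89 kN.
Moment equilibrium about 1: M_1 = Σ(load moments about 1) − R_2·L = 1056 − 34.89×12.75 = 611.4 kN·m.

M_1 = 611.4 kN·m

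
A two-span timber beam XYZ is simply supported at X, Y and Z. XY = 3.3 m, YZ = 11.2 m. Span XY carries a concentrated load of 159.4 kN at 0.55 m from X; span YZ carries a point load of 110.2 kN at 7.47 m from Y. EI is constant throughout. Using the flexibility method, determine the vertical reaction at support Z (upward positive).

Release continuity at Y by inserting a hinge; the redundant is the internal moment M_Y. The primary structure is two simply-supported spans XY and YZ.
Rotations at Y on the released spans (each span's end-slope, ×1/EI):
  span XY: point load 159.4 at a = 0.55: Pab(L + a)/(6LEI) = 46.88/EI
  span YZ: point load 110.2 at a = 7.47: Pab(L + b)/(6LEI) = 682.2/EI
  relative rotation θ_0 = (46.88 + 682.2)/EI = 729.1/EI
A unit hogging moment at Y produces rotation L₁/(3EI) + L₂/(3EI) = 4.833/EI.
Compatibility: M_Y·(L₁+L₂)/(3EI) = θ_0, giving M_Y = 150.8 kN·m (hogging).
Span YZ, ΣM about Z: R_Y^{YZ}·11.2 = 411 + 150.8, so R_Y^{YZ} = 50.17 kN and R_Z = 110.2 − 50.17 = 60.03 kN.

R_Z = 60.03 kN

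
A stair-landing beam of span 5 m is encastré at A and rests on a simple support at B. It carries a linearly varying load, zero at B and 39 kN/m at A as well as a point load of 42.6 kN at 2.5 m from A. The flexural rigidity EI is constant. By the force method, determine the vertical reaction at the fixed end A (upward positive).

R_A = 107.3 kN

Release the roller at B. Primary structure: cantilever fixed at A.
Free-end deflection of the primary structure under the applied loading (downward +):
  triangular load, peak 39 at the fixed end: w₀L⁴/(30EI) = 812.5/EI
  point load 42.6 at a = 2.5: Pa²(3L − a)/(6EI) = 554.7/EI
  δ_0 = 1367/EI
Flexibility coefficient — unit upward force at B: δ_{BB} = L³/(3EI) = 41.67/EI.
The prop prevents deflection at B: R_B = δ_0/δ_{BB} = 1367/41.67 = 32.81 kN.
Vertical equilibrium: R_A = ΣP − R_B = 140.1 − 32.81 = 107.3 kN.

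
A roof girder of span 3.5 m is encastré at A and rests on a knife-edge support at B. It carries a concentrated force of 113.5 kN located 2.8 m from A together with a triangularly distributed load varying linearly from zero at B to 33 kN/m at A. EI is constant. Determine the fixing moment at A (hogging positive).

M_A = 65.09 kN·m

Take the reaction at B as the redundant and release it; the primary structure is a cantilever fixed at A.
Primary-structure tip deflection at B by superposition:
  point load 113.5 at a = 2.8: Pa²(3L − a)/(6EI) = 1142/EI
  triangular load, peak 33 at the fixed end: w₀L⁴/(30EI) = 165.1/EI
  δ_0 = 1307/EI
Flexibility coefficient — unit upward force at B: δ_{BB} = L³/(3EI) = 14.29/EI.
Compatibility at B: δ_0 − R_B·δ_{BB} = 0, so R_B = 1307/14.29 = 91.45 kN.
Moment equilibrium about A: M_A = Σ(load moments about A) − R_B·L = 385.2 − 91.45×3.5 = 65.09 kN·m.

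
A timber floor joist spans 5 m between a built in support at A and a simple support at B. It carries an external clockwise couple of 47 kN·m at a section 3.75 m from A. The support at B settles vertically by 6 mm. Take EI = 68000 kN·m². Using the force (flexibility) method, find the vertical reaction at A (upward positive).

Remove the prop at B; the released (primary) structure is a cantilever built in at A.
Free-end deflection of the primary structure under the applied loading (downward +):
  clockwise couple 47 at a = 3.75: M₀a(2L − a)/(2EI) = 550.8/EI
Flexibility coefficient — unit upward force at B: δ_{BB} = L³/(3EI) = 41.67/EI.
With EI = 68000 kN·m²: δ_0 = 0.0081 m and δ_{BB} = 0.000613 m/kN.
Compatibility — the beam at B must follow the support down by 0.006 m: δ_0 − R_B·δ_{BB} = 0.006, so R_B = (0.0081 − 0.006)/0.000613 = 3.427 kN.
Vertical equilibrium: R_A = ΣP − R_B = 0 − 3.427 = -3.427 kN.

R_A = -3.427 kN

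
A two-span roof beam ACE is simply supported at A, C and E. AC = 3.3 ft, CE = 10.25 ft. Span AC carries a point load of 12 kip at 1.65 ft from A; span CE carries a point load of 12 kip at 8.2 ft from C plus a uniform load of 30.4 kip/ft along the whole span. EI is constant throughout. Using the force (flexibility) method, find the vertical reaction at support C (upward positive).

R_C = 289.5 kip

Release continuity at C by inserting a hinge; the redundant is the internal moment M_C. The primary structure is two simply-supported spans AC and CE.
Rotations at C on the released spans (each span's end-slope, ×1/EI):
  span AC: point load 12 at a = 1.65: Pab(L + a)/(6LEI) = 8.168/EI
  span CE: point load 12 at a = 8.2: Pab(L + b)/(6LEI) = 40.34/EI
  span CE: UDL 30.4: wL³/(24EI) = 1364/EI
  relative rotation θ_0 = (8.168 + 1404)/EI = 1413/EI
A unit hogging moment at C produces rotation L₁/(3EI) + L₂/(3EI) = 4.517/EI.
Slope continuity at C: θ_0 = M_C·4.517/EI, so M_C = 1413/4.517 = 312.7 kip·ft (hogging).
Span AC, ΣM about A with M_C applied at C: R_C^{AC}·3.3 = 19.8 + 312.7, so R_C^{AC} = 100.8 kip and R_A = 12 − 100.8 = -88.77 kip.
Span CE, ΣM about E: R_C^{CE}·10.25 = 1622 + 312.7, so R_C^{CE} = 188.7 kip and R_E = 323.6 − 188.7 = 134.9 kip.
R_C = 100.8 + 188.7 = 289.5 kip.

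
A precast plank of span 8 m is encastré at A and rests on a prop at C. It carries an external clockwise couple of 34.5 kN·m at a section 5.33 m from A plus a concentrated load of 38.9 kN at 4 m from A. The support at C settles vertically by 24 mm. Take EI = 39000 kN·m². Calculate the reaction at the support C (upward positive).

R_C = 12.42 kN

Remove the prop at C; the released (primary) structure is a cantilever built in at A.
Downward deflection at the released point C due to the loads:
  clockwise couple 34.5 at a = 5.33: M₀a(2L − a)/(2EI) = 981/EI
  point load 38.9 at a = 4: Pa²(3L − a)/(6EI) = 2075/EI
  δ_0 = 3056/EI
Tip deflection under a unit load at C: L³/(3EI) = 170.7/EI.
With EI = 39000 kN·m²: δ_0 = 0.078351 m and δ_{CC} = 0.004376 m/kN.
Compatibility — the beam at C must follow the support down by 0.024 m: δ_0 − R_C·δ_{CC} = 0.024, so R_C = (0.078351 − 0.024)/0.004376 = 12.42 kN.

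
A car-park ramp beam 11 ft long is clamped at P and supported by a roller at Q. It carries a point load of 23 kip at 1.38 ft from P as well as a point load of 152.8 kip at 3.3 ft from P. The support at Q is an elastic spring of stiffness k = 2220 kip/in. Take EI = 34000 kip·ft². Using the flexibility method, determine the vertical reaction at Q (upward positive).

Remove the prop at Q; the released (primary) structure is a cantilever built in at P.
Primary-structure tip deflection at Q by superposition:
  point load 23 at a = 1.38: Pa²(3L − a)/(6EI) = 230.8/EI
  point load 152.8 at a = 3.3: Pa²(3L − a)/(6EI) = 8237/EI
  δ_0 = 8468/EI
Flexibility coefficient — unit upward force at Q: δ_{QQ} = L³/(3EI) = 443.7/EI.
With EI = 34000 kip·ft²: δ_0 = 0.24905 ft and δ_{QQ} = 0.013049 ft/kip.
Compatibility — the spring shortens by R_Q/k under the reaction it provides: δ_0 − R_Q·δ_{QQ} = R_Q/k. With 1/k = 1/(2220×12) ft/kip = 0.000038 ft/kip, R_Q = δ_0 / (δ_{QQ} + 1/k) = 0.24905 / (0.013049 + 0.000038) = 19.03 kip.

R_Q = 19.03 kip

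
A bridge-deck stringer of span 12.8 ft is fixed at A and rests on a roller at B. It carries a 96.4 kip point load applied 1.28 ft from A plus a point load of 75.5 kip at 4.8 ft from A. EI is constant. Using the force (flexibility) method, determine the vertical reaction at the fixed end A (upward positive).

R_A = 156.6 kip

Take the reaction at B as the redundant and release it; the primary structure is a cantilever fixed at A.
Downward deflection at the released point B due to the loads:
  point load 96.4 at a = 1.28: Pa²(3L − a)/(6EI) = 977.1/EI
  point load 75.5 at a = 4.8: Pa²(3L − a)/(6EI) = 9741/EI
  δ_0 = 10718/EI
Tip deflection under a unit load at B: L³/(3EI) = 699.1/EI.
Compatibility at B: δ_0 − R_B·δ_{BB} = 0, so R_B = 10718/699.1 = 15.33 kip.
Vertical equilibrium: R_A = ΣP − R_B = 171.9 − 15.33 = 156.6 kip.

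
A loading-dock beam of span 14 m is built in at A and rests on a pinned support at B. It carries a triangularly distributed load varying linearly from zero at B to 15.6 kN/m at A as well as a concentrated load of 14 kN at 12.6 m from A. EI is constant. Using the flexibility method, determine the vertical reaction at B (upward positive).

Take the reaction at B as the redundant and release it; the primary structure is a cantilever fixed at A.
Downward deflection at the released point B due to the loads:
  triangular load, peak 15.6 at the fixed end: w₀L⁴/(30EI) = 19976/EI
  point load 14 at a = 12.6: Pa²(3L − a)/(6EI) = 10891/EI
  δ_0 = 30867/EI
Tip deflection under a unit load at B: L³/(3EI) = 914.7/EI.
The prop prevents deflection at B: R_B = δ_0/δ_{BB} = 30867/914.7 = 33.75 kN.

R_B = 33.75 kN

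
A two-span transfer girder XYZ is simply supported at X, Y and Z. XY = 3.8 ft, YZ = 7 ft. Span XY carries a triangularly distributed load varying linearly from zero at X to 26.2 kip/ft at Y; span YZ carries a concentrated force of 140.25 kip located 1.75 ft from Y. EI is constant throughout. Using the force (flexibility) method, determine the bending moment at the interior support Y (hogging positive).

M_Y = 113.3 kip·ft

Take M_Y as the redundant. Released structure: two simple spans XY and YZ with a hinge at Y.
Rotations at Y on the released spans (each span's end-slope, ×1/EI):
  span XY: triangular load, peak 26.2: w₀L³/(45EI) = 31.95/EI
  span YZ: point load 140.25 at a = 1.75: Pab(L + b)/(6LEI) = 375.8/EI
  relative rotation θ_0 = (31.95 + 375.8)/EI = 407.8/EI
A unit hogging moment at Y produces rotation L₁/(3EI) + L₂/(3EI) = 3.6/EI.
Compatibility: M_Y·(L₁+L₂)/(3EI) = θ_0, giving M_Y = 113.3 kip·ft (hogging).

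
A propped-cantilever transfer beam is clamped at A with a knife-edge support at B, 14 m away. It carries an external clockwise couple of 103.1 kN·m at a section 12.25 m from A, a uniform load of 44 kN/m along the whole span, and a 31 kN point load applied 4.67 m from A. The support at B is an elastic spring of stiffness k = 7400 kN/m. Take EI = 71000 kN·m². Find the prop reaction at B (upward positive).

Remove the prop at B; the released (primary) structure is a cantilever built in at A.
Downward deflection at the released point B due to the loads:
  clockwise couple 103.1 at a = 12.25: M₀a(2L − a)/(2EI) = 9946/EI
  UDL 44: wL⁴/(8EI) = 211288/EI
  point load 31 at a = 4.67: Pa²(3L − a)/(6EI) = 4206/EI
  δ_0 = 225440/EI
Tip deflection under a unit load at B: L³/(3EI) = 914.7/EI.
With EI = 71000 kN·m²: δ_0 = 3.1752 m and δ_{BB} = 0.012883 m/kN.
Compatibility — the spring shortens by R_B/k under the reaction it provides: δ_0 − R_B·δ_{BB} = R_B/k. With 1/k = 0.000135 m/kN, R_B = δ_0 / (δ_{BB} + 1/k) = 3.1752 / (0.012883 + 0.000135) = 243.9 kN.

R_B = 243.9 kN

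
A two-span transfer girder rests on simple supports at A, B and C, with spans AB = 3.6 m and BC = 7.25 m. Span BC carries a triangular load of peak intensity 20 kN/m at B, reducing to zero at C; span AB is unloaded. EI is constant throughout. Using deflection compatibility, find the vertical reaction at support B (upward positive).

Insert a hinge at B; M_B is the redundant, and each span becomes simply supported.
Discontinuity in slope at B on the released structure — sum the simple-span end rotations:
  span BC: triangular load, peak 20: w₀L³/(45EI) = 169.4/EI
  relative rotation θ_0 = (0 + 169.4)/EI = 169.4/EI
A unit hogging moment at B produces rotation L₁/(3EI) + L₂/(3EI) = 3.617/EI.
Compatibility: M_B·(L₁+L₂)/(3EI) = θ_0, giving M_B = 46.83 kN·m (hogging).
Span AB, ΣM about A with M_B applied at B: R_B^{AB}·3.6 = 0 + 46.83, so R_B^{AB} = 13.01 kN and R_A = 0 − 13.01 = -13.01 kN.
Span BC, ΣM about C: R_B^{BC}·7.25 = 350.4 + 46.83, so R_B^{BC} = 54.79 kN and R_C = 72.5 − 54.79 = 17.71 kN.
R_B = 13.01 + 54.79 = 67.8 kN.

R_B = 67.8 kN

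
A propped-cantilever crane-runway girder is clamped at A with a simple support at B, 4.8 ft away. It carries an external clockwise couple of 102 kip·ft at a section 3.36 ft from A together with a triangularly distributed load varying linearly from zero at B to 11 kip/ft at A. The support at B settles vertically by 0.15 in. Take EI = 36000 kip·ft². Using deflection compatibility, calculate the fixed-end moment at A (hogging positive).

Remove the prop at B; the released (primary) structure is a cantilever built in at A.
Free-end deflection of the primary structure under the applied loading (downward +):
  clockwise couple 102 at a = 3.36: M₀a(2L − a)/(2EI) = 1069/EI
  triangular load, peak 11 at the fixed end: w₀L⁴/(30EI) = 194.6/EI
  δ_0 = 1264/EI
Tip deflection under a unit load at B: L³/(3EI) = 36.86/EI.
With EI = 36000 kip·ft²: δ_0 = 0.035109 ft and δ_{BB} = 0.001024 ft/kip.
Compatibility — the beam at B must follow the support down by 0.0125 ft: δ_0 − R_B·δ_{BB} = 0.0125, so R_B = (0.035109 − 0.0125)/0.001024 = 22.08 kip.
Moment equilibrium about A: M_A = Σ(load moments about A) − R_B·L = 144.2 − 22.08×4.8 = 38.26 kip·ft.

M_A = 38.26 kip·ft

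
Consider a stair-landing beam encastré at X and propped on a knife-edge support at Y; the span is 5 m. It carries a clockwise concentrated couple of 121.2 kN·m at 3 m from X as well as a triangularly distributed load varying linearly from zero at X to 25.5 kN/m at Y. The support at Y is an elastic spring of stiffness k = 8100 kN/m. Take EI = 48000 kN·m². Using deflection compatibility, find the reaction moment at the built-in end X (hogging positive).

M_X = 46.52 kN·m

Take the reaction at Y as the redundant and release it; the primary structure is a cantilever fixed at X.
Free-end deflection of the primary structure under the applied loading (downward +):
  clockwise couple 121.2 at a = 3: M₀a(2L − a)/(2EI) = 1273/EI
  triangular load, peak 25.5 at the free end: 11w₀L⁴/(120EI) = 1461/EI
  δ_0 = 2734/EI
Flexibility coefficient — unit upward force at Y: δ_{YY} = L³/(3EI) = 41.67/EI.
With EI = 48000 kN·m²: δ_0 = 0.056949 m and δ_{YY} = 0.000868 m/kN.
Compatibility — the spring shortens by R_Y/k under the reaction it provides: δ_0 − R_Y·δ_{YY} = R_Y/k. With 1/k = 0.000123 m/kN, R_Y = δ_0 / (δ_{YY} + 1/k) = 0.056949 / (0.000868 + 0.000123) = 57.44 kN.
Moment equilibrium about X: M_X = Σ(load moments about X) − R_Y·L = 333.7 − 57.44×5 = 46.52 kN·m.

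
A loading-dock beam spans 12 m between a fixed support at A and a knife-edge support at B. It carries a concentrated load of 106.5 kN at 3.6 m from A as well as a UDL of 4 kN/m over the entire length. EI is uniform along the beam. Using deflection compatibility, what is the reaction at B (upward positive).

R_B = 30.94 kN

Take the reaction at B as the redundant and release it; the primary structure is a cantilever fixed at A.
Free-end deflection of the primary structure under the applied loading (downward +):
  point load 106.5 at a = 3.6: Pa²(3L − a)/(6EI) = 7453/EI
  UDL 4: wL⁴/(8EI) = 10368/EI
  δ_0 = 17821/EI
Flexibility coefficient — unit upward force at B: δ_{BB} = L³/(3EI) = 576/EI.
Compatibility at B: δ_0 − R_B·δ_{BB} = 0, so R_B = 17821/576 = 30.94 kN.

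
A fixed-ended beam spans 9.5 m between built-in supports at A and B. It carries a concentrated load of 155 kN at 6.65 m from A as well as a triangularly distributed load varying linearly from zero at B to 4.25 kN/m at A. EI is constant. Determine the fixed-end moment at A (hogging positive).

Release both end moments; the primary structure is a simply-supported span AB with redundants M_A and M_B.
End rotations of the released simple span under the applied load (×1/EI):
  at A: point load 155 at a = 6.65: Pab(L + b)/(6LEI) = 636.5/EI
  at B: point load 155 at a = 6.65: Pab(L + a)/(6LEI) = 832.3/EI
  at A: triangular load, peak 4.25: w₀L³/(45EI) = 80.97/EI
  at B: triangular load, peak 4.25: 7w₀L³/(360EI) = 70.85/EI
  θ_A0 = 717.5/EI,  θ_B0 = 903.2/EI
Flexibility coefficients: a unit moment at one end gives L/(3EI) there and L/(6EI) at the far end, so f₁₁ = f₂₂ = 3.167/EI and f₁₂ = f₂₁ = 1.583/EI.
Compatibility — zero rotation at each built-in end:
  3.167 M_A + 1.583 M_B = 717.5
  1.583 M_A + 3.167 M_B = 903.2
Solving the pair gives M_A = 111.9 kN·m and M_B = 229.2 kN·m (hogging).

M_A = 111.9 kN·m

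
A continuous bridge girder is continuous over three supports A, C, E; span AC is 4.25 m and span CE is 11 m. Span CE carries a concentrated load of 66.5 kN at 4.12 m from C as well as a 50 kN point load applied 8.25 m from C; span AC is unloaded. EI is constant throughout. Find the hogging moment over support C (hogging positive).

Release continuity at C by inserting a hinge; the redundant is the internal moment M_C. The primary structure is two simply-supported spans AC and CE.
Discontinuity in slope at C on the released structure — sum the simple-span end rotations:
  span CE: point load 66.5 at a = 4.12: Pab(L + b)/(6LEI) = 510.7/EI
  span CE: point load 50 at a = 8.25: Pab(L + b)/(6LEI) = 236.3/EI
  relative rotation θ_0 = (0 + 747)/EI = 747/EI
A unit hogging moment at C produces rotation L₁/(3EI) + L₂/(3EI) = 5.083/EI.
Compatibility: M_C·(L₁+L₂)/(3EI) = θ_0, giving M_C = 146.9 kN·m (hogging).

M_C = 146.9 kN·m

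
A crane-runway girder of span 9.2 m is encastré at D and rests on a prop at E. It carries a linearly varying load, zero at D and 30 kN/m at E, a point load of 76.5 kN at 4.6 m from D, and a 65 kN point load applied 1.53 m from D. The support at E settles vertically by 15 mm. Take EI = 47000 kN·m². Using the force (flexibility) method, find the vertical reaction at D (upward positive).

Release the roller at E. Primary structure: cantilever fixed at D.
Downward deflection at the released point E due to the loads:
  triangular load, peak 30 at the free end: 11w₀L⁴/(120EI) = 19701/EI
  point load 76.5 at a = 4.6: Pa²(3L − a)/(6EI) = 6205/EI
  point load 65 at a = 1.53: Pa²(3L − a)/(6EI) = 661.1/EI
  δ_0 = 26567/EI
Tip deflection under a unit load at E: L³/(3EI) = 259.6/EI.
With EI = 47000 kN·m²: δ_0 = 0.56526 m and δ_{EE} = 0.005523 m/kN.
Compatibility — the beam at E must follow the support down by 0.015 m: δ_0 − R_E·δ_{EE} = 0.015, so R_E = (0.56526 − 0.015)/0.005523 = 99.64 kN.
Vertical equilibrium: R_D = ΣP − R_E = 279.5 − 99.64 = 179.9 kN.

R_D = 179.9 kN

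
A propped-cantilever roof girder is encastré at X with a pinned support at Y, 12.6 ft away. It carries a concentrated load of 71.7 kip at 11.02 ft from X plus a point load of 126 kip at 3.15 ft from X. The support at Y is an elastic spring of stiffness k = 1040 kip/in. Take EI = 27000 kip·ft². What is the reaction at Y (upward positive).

Take the reaction at Y as the redundant and release it; the primary structure is a cantilever fixed at X.
Downward deflection at the released point Y due to the loads:
  point load 71.7 at a = 11.02: Pa²(3L − a)/(6EI) = 38863/EI
  point load 126 at a = 3.15: Pa²(3L − a)/(6EI) = 7220/EI
  δ_0 = 46084/EI
Tip deflection under a unit load at Y: L³/(3EI) = 666.8/EI.
With EI = 27000 kip·ft²: δ_0 = 1.7068 ft and δ_{YY} = 0.024696 ft/kip.
Compatibility — the spring shortens by R_Y/k under the reaction it provides: δ_0 − R_Y·δ_{YY} = R_Y/k. With 1/k = 1/(1040×12) ft/kip = 0.00008 ft/kip, R_Y = δ_0 / (δ_{YY} + 1/k) = 1.7068 / (0.024696 + 0.00008) = 68.89 kip.

R_Y = 68.89 kip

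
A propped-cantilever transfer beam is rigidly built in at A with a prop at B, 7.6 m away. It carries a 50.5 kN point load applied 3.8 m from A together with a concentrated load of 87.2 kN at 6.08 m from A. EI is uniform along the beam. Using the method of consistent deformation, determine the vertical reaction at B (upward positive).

Choose R_B as the redundant. The primary structure is the cantilever fixed at A.
Free-end deflection of the primary structure under the applied loading (downward +):
  point load 50.5 at a = 3.8: Pa²(3L − a)/(6EI) = 2309/EI
  point load 87.2 at a = 6.08: Pa²(3L − a)/(6EI) = 8983/EI
  δ_0 = 11292/EI
Flexibility coefficient — unit upward force at B: δ_{BB} = L³/(3EI) = 146.3/EI.
The prop prevents deflection at B: R_B = δ_0/δ_{BB} = 11292/146.3 = 77.17 kN.

R_B = 77.17 kN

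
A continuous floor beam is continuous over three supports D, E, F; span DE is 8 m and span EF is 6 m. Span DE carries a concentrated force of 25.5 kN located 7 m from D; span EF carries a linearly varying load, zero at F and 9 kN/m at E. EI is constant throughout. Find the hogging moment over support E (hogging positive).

M_E = 21.21 kN·m

Take M_E as the redundant. Released structure: two simple spans DE and EF with a hinge at E.
Discontinuity in slope at E on the released structure — sum the simple-span end rotations:
  span DE: point load 25.5 at a = 7: Pab(L + a)/(6LEI) = 55.78/EI
  span EF: triangular load, peak 9: w₀L³/(45EI) = 43.2/EI
  relative rotation θ_0 = (55.78 + 43.2)/EI = 98.98/EI
A unit hogging moment at E produces rotation L₁/(3EI) + L₂/(3EI) = 4.667/EI.
Compatibility: M_E·(L₁+L₂)/(3EI) = θ_0, giving M_E = 21.21 kN·m (hogging).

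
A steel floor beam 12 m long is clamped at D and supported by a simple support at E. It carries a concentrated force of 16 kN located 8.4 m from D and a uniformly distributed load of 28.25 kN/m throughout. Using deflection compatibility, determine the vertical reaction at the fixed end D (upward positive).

Take the reaction at E as the redundant and release it; the primary structure is a cantilever fixed at D.
Primary-structure tip deflection at E by superposition:
  point load 16 at a = 8.4: Pa²(3L − a)/(6EI) = 5193/EI
  UDL 28.25: wL⁴/(8EI) = 73224/EI
  δ_0 = 78417/EI
Flexibility coefficient — unit upward force at E: δ_{EE} = L³/(3EI) = 576/EI.
The prop prevents deflection at E: R_E = δ_0/δ_{EE} = 78417/576 = 136.1 kN.
Vertical equilibrium: R_D = ΣP − R_E = 355 − 136.1 = 218.9 kN.

R_D = 218.9 kN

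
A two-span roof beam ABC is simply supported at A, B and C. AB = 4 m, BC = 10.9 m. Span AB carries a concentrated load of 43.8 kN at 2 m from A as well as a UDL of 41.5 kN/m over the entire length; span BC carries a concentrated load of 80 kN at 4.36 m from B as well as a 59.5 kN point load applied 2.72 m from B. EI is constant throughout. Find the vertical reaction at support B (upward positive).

Take M_B as the redundant. Released structure: two simple spans AB and BC with a hinge at B.
Discontinuity in slope at B on the released structure — sum the simple-span end rotations:
  span AB: point load 43.8 at a = 2: Pab(L + a)/(6LEI) = 43.8/EI
  span AB: UDL 41.5: wL³/(24EI) = 110.7/EI
  span BC: point load 80 at a = 4.36: Pab(L + b)/(6LEI) = 608.3/EI
  span BC: point load 59.5 at a = 2.72: Pab(L + b)/(6LEI) = 386.2/EI
  relative rotation θ_0 = (154.5 + 994.5)/EI = 1149/EI
A unit hogging moment at B produces rotation L₁/(3EI) + L₂/(3EI) = 4.967/EI.
Slope continuity at B: θ_0 = M_B·4.967/EI, so M_B = 1149/4.967 = 231.3 kN·m (hogging).
Span AB, ΣM about A with M_B applied at B: R_B^{AB}·4 = 419.6 + 231.3, so R_B^{AB} = 162.7 kN and R_A = 209.8 − 162.7 = 47.06 kN.
Span BC, ΣM about C: R_B^{BC}·10.9 = 1010 + 231.3, so R_B^{BC} = 113.9 kN and R_C = 139.5 − 113.9 = 25.62 kN.
R_B = 162.7 + 113.9 = 276.6 kN.

R_B = 276.6 kN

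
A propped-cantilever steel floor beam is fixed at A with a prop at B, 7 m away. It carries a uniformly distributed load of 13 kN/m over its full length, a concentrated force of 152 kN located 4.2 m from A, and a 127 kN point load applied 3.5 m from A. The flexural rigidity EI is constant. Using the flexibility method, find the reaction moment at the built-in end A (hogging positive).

Remove the prop at B; the released (primary) structure is a cantilever built in at A.
Primary-structure tip deflection at B by superposition:
  UDL 13: wL⁴/(8EI) = 3902/EI
  point load 152 at a = 4.2: Pa²(3L − a)/(6EI) = 7508/EI
  point load 127 at a = 3.5: Pa²(3L − a)/(6EI) = 4538/EI
  δ_0 = 15947/EI
Flexibility coefficient — unit upward force at B: δ_{BB} = L³/(3EI) = 114.3/EI.
The prop prevents deflection at B: R_B = δ_0/δ_{BB} = 15947/114.3 = 139.5 kN.
Moment equilibrium about A: M_A = Σ(load moments about A) − R_B·L = 1401 − 139.5×7 = 425.1 kN·m.

M_A = 425.1 kN·m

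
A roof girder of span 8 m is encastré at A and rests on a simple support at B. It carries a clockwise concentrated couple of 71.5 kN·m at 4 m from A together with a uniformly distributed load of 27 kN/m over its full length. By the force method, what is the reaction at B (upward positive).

Take the reaction at B as the redundant and release it; the primary structure is a cantilever fixed at A.
Downward deflection at the released point B due to the loads:
  clockwise couple 71.5 at a = 4: M₀a(2L − a)/(2EI) = 1716/EI
  UDL 27: wL⁴/(8EI) = 13824/EI
  δ_0 = 15540/EI
Flexibility coefficient — unit upward force at B: δ_{BB} = L³/(3EI) = 170.7/EI.
Compatibility at B: δ_0 − R_B·δ_{BB} = 0, so R_B = 15540/170.7 = 91.05 kN.

R_B = 91.05 kN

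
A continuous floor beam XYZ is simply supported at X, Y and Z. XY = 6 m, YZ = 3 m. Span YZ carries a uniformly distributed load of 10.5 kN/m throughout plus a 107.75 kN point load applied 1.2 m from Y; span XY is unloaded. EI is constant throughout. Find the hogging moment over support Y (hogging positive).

Insert a hinge at Y; M_Y is the redundant, and each span becomes simply supported.
End slopes at the hinge Y, treating each span as simply supported:
  span YZ: UDL 10.5: wL³/(24EI) = 11.81/EI
  span YZ: point load 107.75 at a = 1.2: Pab(L + b)/(6LEI) = 62.06/EI
  relative rotation θ_0 = (0 + 73.88)/EI = 73.88/EI
A unit hogging moment at Y produces rotation L₁/(3EI) + L₂/(3EI) = 3/EI.
Compatibility: M_Y·(L₁+L₂)/(3EI) = θ_0, giving M_Y = 24.63 kN·m (hogging).

M_Y = 24.63 kN·m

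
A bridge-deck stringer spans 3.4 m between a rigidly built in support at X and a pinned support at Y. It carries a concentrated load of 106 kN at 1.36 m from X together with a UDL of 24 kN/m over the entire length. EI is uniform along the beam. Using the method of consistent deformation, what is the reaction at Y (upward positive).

Take the reaction at Y as the redundant and release it; the primary structure is a cantilever fixed at X.
Deflection at Y on the released cantilever, summing each load's contribution:
  point load 106 at a = 1.36: Pa²(3L − a)/(6EI) = 288.9/EI
  UDL 24: wL⁴/(8EI) = 400.9/EI
  δ_0 = 689.8/EI
Flexibility coefficient — unit upward force at Y: δ_{YY} = L³/(3EI) = 13.1/EI.
Compatibility at Y: δ_0 − R_Y·δ_{YY} = 0, so R_Y = 689.8/13.1 = 52.65 kN.

R_Y = 52.65 kN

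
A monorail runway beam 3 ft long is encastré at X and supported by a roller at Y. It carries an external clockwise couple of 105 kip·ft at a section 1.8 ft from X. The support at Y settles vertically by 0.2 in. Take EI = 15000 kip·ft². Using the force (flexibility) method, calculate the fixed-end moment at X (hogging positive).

Take the reaction at Y as the redundant and release it; the primary structure is a cantilever fixed at X.
Free-end deflection of the primary structure under the applied loading (downward +):
  clockwise couple 105 at a = 1.8: M₀a(2L − a)/(2EI) = 396.9/EI
Flexibility coefficient — unit upward force at Y: δ_{YY} = L³/(3EI) = 9/EI.
With EI = 15000 kip·ft²: δ_0 = 0.02646 ft and δ_{YY} = 0.0006 ft/kip.
Compatibility — the beam at Y must follow the support down by 0.01667 ft: δ_0 − R_Y·δ_{YY} = 0.01667, so R_Y = (0.02646 − 0.01667)/0.0006 = 16.32 kip.
Moment equilibrium about X: M_X = Σ(load moments about X) − R_Y·L = 105 − 16.32×3 = 56.03 kip·ft.

M_X = 56.03 kip·ft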